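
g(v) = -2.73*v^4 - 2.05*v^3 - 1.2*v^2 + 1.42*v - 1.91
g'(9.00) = -8479.01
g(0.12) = -1.76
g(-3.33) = -279.94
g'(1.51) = -53.82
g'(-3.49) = 399.08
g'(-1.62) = 35.59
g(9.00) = -19492.31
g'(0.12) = 1.02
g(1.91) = -54.19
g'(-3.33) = 344.45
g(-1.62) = -17.45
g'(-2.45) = 130.98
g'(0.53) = -3.21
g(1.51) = -23.75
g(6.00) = -4017.47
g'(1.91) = -101.69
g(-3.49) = -339.35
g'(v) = -10.92*v^3 - 6.15*v^2 - 2.4*v + 1.42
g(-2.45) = -80.81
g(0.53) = -2.02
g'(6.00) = -2593.10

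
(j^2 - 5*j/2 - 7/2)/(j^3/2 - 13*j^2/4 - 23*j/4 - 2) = 2*(2*j - 7)/(2*j^2 - 15*j - 8)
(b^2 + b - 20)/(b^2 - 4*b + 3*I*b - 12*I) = (b + 5)/(b + 3*I)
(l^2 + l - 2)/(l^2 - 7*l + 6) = (l + 2)/(l - 6)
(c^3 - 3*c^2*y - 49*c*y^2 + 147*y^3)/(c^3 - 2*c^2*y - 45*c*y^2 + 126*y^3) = (-c + 7*y)/(-c + 6*y)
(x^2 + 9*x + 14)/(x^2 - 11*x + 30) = (x^2 + 9*x + 14)/(x^2 - 11*x + 30)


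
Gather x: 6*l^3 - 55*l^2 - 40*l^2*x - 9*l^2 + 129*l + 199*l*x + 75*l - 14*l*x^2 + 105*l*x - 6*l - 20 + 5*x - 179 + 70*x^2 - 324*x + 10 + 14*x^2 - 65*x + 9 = 6*l^3 - 64*l^2 + 198*l + x^2*(84 - 14*l) + x*(-40*l^2 + 304*l - 384) - 180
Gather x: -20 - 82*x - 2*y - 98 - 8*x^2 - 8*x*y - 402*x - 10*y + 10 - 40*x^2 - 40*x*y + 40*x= -48*x^2 + x*(-48*y - 444) - 12*y - 108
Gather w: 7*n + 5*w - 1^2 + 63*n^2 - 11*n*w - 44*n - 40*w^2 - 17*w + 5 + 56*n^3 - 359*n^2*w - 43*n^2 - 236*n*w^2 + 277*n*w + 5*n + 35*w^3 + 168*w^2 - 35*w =56*n^3 + 20*n^2 - 32*n + 35*w^3 + w^2*(128 - 236*n) + w*(-359*n^2 + 266*n - 47) + 4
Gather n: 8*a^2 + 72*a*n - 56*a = 8*a^2 + 72*a*n - 56*a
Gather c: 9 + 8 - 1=16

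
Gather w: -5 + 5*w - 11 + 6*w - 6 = 11*w - 22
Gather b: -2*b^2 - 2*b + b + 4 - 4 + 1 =-2*b^2 - b + 1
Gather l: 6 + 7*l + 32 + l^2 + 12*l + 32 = l^2 + 19*l + 70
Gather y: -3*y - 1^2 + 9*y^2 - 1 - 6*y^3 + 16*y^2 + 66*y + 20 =-6*y^3 + 25*y^2 + 63*y + 18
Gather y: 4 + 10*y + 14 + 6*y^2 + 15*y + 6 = 6*y^2 + 25*y + 24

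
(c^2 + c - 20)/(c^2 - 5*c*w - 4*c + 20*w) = (-c - 5)/(-c + 5*w)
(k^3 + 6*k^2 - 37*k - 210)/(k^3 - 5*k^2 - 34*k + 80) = (k^2 + k - 42)/(k^2 - 10*k + 16)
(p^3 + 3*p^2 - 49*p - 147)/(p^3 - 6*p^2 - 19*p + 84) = (p^2 + 10*p + 21)/(p^2 + p - 12)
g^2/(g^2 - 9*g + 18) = g^2/(g^2 - 9*g + 18)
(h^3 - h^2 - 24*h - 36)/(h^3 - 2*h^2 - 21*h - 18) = (h + 2)/(h + 1)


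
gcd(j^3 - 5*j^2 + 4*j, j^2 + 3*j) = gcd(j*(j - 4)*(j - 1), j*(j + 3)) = j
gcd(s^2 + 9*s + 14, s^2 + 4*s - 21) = s + 7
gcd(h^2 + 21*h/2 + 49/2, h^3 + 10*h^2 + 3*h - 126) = h + 7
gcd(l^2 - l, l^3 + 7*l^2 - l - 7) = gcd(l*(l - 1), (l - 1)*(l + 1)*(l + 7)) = l - 1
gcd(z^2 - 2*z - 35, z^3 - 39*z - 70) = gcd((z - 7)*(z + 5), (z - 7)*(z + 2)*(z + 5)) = z^2 - 2*z - 35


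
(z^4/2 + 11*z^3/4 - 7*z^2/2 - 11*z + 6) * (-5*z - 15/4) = -5*z^5/2 - 125*z^4/8 + 115*z^3/16 + 545*z^2/8 + 45*z/4 - 45/2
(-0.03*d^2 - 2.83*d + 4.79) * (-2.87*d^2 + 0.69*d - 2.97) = 0.0861*d^4 + 8.1014*d^3 - 15.6109*d^2 + 11.7102*d - 14.2263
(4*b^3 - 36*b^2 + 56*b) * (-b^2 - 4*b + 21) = -4*b^5 + 20*b^4 + 172*b^3 - 980*b^2 + 1176*b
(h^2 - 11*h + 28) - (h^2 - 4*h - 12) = 40 - 7*h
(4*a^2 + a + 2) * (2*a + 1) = 8*a^3 + 6*a^2 + 5*a + 2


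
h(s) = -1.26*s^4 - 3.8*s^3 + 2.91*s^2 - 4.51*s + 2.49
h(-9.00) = -5217.87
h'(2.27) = -108.99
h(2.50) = -99.19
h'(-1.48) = -21.76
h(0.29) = 1.33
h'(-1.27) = -19.96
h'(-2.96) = 9.09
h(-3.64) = 19.54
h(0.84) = -2.12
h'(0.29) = -3.90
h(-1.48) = 21.81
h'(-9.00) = 2693.87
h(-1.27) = 17.42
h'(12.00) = -10285.39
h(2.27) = -70.66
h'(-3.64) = 66.33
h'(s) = -5.04*s^3 - 11.4*s^2 + 5.82*s - 4.51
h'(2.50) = -139.96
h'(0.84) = -10.65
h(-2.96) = 43.16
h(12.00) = -32326.35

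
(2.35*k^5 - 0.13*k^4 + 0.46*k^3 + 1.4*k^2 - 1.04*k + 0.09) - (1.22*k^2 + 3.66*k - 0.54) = 2.35*k^5 - 0.13*k^4 + 0.46*k^3 + 0.18*k^2 - 4.7*k + 0.63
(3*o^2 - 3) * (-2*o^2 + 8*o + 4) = -6*o^4 + 24*o^3 + 18*o^2 - 24*o - 12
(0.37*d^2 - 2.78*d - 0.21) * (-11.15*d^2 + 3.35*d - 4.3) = -4.1255*d^4 + 32.2365*d^3 - 8.5625*d^2 + 11.2505*d + 0.903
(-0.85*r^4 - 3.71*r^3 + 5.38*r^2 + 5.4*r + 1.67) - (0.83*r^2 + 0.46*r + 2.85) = -0.85*r^4 - 3.71*r^3 + 4.55*r^2 + 4.94*r - 1.18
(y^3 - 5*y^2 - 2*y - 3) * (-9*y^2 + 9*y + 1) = -9*y^5 + 54*y^4 - 26*y^3 + 4*y^2 - 29*y - 3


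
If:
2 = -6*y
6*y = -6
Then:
No Solution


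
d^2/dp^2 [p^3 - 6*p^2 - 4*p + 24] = 6*p - 12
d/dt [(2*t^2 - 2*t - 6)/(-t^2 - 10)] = 2*(-t^2 - 26*t + 10)/(t^4 + 20*t^2 + 100)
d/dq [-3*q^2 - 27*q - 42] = -6*q - 27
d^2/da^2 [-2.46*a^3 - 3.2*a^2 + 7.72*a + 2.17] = -14.76*a - 6.4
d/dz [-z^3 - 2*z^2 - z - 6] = -3*z^2 - 4*z - 1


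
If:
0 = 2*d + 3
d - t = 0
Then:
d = -3/2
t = -3/2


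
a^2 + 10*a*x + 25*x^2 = (a + 5*x)^2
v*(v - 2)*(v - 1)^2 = v^4 - 4*v^3 + 5*v^2 - 2*v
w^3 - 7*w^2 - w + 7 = (w - 7)*(w - 1)*(w + 1)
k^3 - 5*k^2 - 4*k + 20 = (k - 5)*(k - 2)*(k + 2)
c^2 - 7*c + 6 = (c - 6)*(c - 1)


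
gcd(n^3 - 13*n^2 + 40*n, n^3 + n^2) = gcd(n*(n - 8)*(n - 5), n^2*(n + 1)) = n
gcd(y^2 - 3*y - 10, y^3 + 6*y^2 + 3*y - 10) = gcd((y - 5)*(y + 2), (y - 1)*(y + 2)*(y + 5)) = y + 2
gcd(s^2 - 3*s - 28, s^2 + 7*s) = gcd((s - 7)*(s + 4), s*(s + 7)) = 1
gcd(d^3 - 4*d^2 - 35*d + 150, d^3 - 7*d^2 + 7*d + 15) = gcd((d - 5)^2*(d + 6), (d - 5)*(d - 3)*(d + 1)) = d - 5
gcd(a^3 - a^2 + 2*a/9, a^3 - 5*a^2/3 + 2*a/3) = a^2 - 2*a/3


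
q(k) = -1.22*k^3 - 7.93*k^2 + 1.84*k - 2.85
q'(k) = -3.66*k^2 - 15.86*k + 1.84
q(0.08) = -2.75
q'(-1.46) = 17.19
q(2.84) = -89.53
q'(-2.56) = 18.46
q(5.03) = -349.49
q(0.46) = -3.80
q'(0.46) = -6.23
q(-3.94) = -58.58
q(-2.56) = -39.06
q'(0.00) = 1.84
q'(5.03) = -170.54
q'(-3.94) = 7.51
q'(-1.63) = 17.97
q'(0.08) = 0.55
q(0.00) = -2.85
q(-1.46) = -18.64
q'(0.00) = 1.84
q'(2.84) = -72.72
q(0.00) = -2.85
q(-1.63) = -21.63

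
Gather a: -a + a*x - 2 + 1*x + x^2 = a*(x - 1) + x^2 + x - 2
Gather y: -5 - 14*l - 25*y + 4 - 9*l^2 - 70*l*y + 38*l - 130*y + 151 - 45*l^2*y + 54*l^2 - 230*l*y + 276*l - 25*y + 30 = 45*l^2 + 300*l + y*(-45*l^2 - 300*l - 180) + 180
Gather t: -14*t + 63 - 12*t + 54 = 117 - 26*t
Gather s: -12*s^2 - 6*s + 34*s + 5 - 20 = -12*s^2 + 28*s - 15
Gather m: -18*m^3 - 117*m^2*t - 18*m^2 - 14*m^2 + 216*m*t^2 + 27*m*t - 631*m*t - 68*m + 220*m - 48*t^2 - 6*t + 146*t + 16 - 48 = -18*m^3 + m^2*(-117*t - 32) + m*(216*t^2 - 604*t + 152) - 48*t^2 + 140*t - 32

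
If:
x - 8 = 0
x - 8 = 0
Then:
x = 8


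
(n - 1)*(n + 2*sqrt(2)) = n^2 - n + 2*sqrt(2)*n - 2*sqrt(2)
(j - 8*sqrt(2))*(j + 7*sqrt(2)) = j^2 - sqrt(2)*j - 112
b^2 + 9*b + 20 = (b + 4)*(b + 5)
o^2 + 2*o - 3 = (o - 1)*(o + 3)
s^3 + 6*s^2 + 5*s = s*(s + 1)*(s + 5)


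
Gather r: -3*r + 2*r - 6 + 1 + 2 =-r - 3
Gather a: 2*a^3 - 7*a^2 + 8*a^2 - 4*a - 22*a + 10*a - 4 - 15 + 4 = 2*a^3 + a^2 - 16*a - 15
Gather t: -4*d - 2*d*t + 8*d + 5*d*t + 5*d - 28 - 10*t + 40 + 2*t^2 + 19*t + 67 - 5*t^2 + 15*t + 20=9*d - 3*t^2 + t*(3*d + 24) + 99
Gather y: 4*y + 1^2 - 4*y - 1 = 0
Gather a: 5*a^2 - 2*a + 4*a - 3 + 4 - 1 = 5*a^2 + 2*a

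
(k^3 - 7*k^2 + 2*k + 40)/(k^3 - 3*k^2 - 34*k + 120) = (k + 2)/(k + 6)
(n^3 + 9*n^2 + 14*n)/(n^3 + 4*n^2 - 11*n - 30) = n*(n + 7)/(n^2 + 2*n - 15)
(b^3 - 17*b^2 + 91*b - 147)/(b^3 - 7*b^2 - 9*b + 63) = (b - 7)/(b + 3)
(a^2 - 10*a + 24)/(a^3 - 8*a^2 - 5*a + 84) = (a - 6)/(a^2 - 4*a - 21)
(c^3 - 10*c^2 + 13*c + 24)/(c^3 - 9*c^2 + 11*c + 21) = (c - 8)/(c - 7)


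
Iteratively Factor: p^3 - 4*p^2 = (p - 4)*(p^2) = p*(p - 4)*(p)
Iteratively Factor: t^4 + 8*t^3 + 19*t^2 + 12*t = (t + 4)*(t^3 + 4*t^2 + 3*t) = (t + 1)*(t + 4)*(t^2 + 3*t) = (t + 1)*(t + 3)*(t + 4)*(t)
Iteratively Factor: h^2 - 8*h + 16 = (h - 4)*(h - 4)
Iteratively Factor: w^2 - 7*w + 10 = (w - 5)*(w - 2)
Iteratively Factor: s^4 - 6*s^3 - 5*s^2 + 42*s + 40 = (s - 5)*(s^3 - s^2 - 10*s - 8) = (s - 5)*(s + 1)*(s^2 - 2*s - 8) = (s - 5)*(s - 4)*(s + 1)*(s + 2)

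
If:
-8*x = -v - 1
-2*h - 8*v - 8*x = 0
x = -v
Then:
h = 0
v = -1/9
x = 1/9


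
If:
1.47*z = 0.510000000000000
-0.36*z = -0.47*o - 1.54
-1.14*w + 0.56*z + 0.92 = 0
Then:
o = -3.01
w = 0.98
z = 0.35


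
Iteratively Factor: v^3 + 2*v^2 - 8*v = (v + 4)*(v^2 - 2*v) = (v - 2)*(v + 4)*(v)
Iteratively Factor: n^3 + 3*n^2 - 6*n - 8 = (n + 1)*(n^2 + 2*n - 8) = (n - 2)*(n + 1)*(n + 4)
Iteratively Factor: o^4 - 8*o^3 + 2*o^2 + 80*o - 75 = (o - 1)*(o^3 - 7*o^2 - 5*o + 75) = (o - 5)*(o - 1)*(o^2 - 2*o - 15) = (o - 5)*(o - 1)*(o + 3)*(o - 5)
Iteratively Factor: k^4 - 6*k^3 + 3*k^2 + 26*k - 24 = (k - 1)*(k^3 - 5*k^2 - 2*k + 24) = (k - 4)*(k - 1)*(k^2 - k - 6) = (k - 4)*(k - 3)*(k - 1)*(k + 2)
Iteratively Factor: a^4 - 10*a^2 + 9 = (a - 3)*(a^3 + 3*a^2 - a - 3) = (a - 3)*(a - 1)*(a^2 + 4*a + 3) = (a - 3)*(a - 1)*(a + 3)*(a + 1)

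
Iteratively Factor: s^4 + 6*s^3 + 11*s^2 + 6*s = (s + 2)*(s^3 + 4*s^2 + 3*s) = (s + 1)*(s + 2)*(s^2 + 3*s) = s*(s + 1)*(s + 2)*(s + 3)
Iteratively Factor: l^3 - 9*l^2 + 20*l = (l)*(l^2 - 9*l + 20) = l*(l - 4)*(l - 5)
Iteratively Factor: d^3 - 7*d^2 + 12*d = (d - 4)*(d^2 - 3*d) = d*(d - 4)*(d - 3)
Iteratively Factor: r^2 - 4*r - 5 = (r - 5)*(r + 1)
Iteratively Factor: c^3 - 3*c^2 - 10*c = (c)*(c^2 - 3*c - 10) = c*(c - 5)*(c + 2)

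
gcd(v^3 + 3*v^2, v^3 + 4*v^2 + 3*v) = v^2 + 3*v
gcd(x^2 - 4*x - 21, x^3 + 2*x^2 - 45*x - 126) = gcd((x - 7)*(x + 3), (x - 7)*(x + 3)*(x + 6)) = x^2 - 4*x - 21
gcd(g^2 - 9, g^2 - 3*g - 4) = 1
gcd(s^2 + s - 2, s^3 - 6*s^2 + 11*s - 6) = s - 1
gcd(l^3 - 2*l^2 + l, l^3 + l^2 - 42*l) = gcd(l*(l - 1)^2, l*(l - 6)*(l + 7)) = l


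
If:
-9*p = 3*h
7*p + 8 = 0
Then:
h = 24/7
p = -8/7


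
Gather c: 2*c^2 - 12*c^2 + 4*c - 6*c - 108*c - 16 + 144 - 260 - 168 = -10*c^2 - 110*c - 300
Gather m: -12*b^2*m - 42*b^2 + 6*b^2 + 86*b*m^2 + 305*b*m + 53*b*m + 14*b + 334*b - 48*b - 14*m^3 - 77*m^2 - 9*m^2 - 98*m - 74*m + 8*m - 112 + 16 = -36*b^2 + 300*b - 14*m^3 + m^2*(86*b - 86) + m*(-12*b^2 + 358*b - 164) - 96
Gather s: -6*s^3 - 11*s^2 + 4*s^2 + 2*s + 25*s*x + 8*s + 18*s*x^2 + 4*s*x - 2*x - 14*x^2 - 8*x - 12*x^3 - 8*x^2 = -6*s^3 - 7*s^2 + s*(18*x^2 + 29*x + 10) - 12*x^3 - 22*x^2 - 10*x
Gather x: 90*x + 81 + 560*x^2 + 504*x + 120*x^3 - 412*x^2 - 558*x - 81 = 120*x^3 + 148*x^2 + 36*x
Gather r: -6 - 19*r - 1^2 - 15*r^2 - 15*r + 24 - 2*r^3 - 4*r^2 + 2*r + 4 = -2*r^3 - 19*r^2 - 32*r + 21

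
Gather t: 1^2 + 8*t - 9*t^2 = -9*t^2 + 8*t + 1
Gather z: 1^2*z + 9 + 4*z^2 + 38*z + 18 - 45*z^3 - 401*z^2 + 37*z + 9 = -45*z^3 - 397*z^2 + 76*z + 36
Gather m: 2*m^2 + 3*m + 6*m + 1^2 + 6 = 2*m^2 + 9*m + 7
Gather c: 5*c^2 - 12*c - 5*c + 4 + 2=5*c^2 - 17*c + 6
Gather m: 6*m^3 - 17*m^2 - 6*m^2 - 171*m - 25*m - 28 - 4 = 6*m^3 - 23*m^2 - 196*m - 32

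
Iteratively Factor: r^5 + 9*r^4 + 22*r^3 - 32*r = (r)*(r^4 + 9*r^3 + 22*r^2 - 32) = r*(r + 2)*(r^3 + 7*r^2 + 8*r - 16) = r*(r + 2)*(r + 4)*(r^2 + 3*r - 4) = r*(r + 2)*(r + 4)^2*(r - 1)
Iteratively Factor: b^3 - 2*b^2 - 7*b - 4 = (b - 4)*(b^2 + 2*b + 1) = (b - 4)*(b + 1)*(b + 1)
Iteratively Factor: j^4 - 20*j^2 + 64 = (j - 4)*(j^3 + 4*j^2 - 4*j - 16) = (j - 4)*(j - 2)*(j^2 + 6*j + 8) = (j - 4)*(j - 2)*(j + 2)*(j + 4)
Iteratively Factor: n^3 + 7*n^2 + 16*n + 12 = (n + 2)*(n^2 + 5*n + 6) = (n + 2)^2*(n + 3)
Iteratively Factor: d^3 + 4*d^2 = (d + 4)*(d^2) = d*(d + 4)*(d)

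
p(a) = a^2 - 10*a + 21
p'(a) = 2*a - 10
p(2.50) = 2.25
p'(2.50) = -5.00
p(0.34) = 17.72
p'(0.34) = -9.32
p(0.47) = 16.52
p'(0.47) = -9.06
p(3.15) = -0.58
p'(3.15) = -3.70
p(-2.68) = 54.98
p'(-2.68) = -15.36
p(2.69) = 1.34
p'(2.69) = -4.62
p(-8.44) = 176.63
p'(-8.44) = -26.88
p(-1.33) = 36.07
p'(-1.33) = -12.66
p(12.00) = 45.00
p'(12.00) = 14.00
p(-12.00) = 285.00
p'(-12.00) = -34.00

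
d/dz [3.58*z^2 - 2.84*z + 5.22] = 7.16*z - 2.84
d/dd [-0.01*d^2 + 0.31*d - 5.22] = 0.31 - 0.02*d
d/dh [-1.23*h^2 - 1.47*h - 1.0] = -2.46*h - 1.47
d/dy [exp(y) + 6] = exp(y)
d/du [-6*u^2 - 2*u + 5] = -12*u - 2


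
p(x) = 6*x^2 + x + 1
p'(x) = 12*x + 1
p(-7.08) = 294.68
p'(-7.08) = -83.96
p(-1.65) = 15.68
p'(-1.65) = -18.80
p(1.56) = 17.16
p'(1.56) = 19.72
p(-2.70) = 42.04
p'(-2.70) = -31.40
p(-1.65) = 15.68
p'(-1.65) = -18.80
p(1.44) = 14.88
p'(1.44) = 18.28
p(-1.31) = 9.99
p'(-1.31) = -14.72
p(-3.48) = 70.18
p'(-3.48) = -40.76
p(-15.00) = 1336.00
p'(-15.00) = -179.00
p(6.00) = 223.00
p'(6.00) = 73.00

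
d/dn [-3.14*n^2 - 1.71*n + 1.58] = -6.28*n - 1.71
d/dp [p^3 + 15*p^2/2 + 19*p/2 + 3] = 3*p^2 + 15*p + 19/2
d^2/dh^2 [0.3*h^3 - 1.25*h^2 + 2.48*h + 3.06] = 1.8*h - 2.5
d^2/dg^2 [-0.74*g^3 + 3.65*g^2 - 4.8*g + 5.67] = 7.3 - 4.44*g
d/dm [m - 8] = 1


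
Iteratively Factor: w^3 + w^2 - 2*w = (w)*(w^2 + w - 2) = w*(w + 2)*(w - 1)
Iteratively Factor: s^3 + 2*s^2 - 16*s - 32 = (s + 4)*(s^2 - 2*s - 8) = (s - 4)*(s + 4)*(s + 2)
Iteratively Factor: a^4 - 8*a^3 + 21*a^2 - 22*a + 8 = (a - 1)*(a^3 - 7*a^2 + 14*a - 8) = (a - 1)^2*(a^2 - 6*a + 8) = (a - 2)*(a - 1)^2*(a - 4)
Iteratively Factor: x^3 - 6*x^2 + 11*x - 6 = (x - 2)*(x^2 - 4*x + 3) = (x - 3)*(x - 2)*(x - 1)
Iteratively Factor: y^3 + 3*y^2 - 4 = (y + 2)*(y^2 + y - 2) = (y + 2)^2*(y - 1)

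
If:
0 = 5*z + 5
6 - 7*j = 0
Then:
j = 6/7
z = -1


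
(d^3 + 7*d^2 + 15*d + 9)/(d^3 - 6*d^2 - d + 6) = (d^2 + 6*d + 9)/(d^2 - 7*d + 6)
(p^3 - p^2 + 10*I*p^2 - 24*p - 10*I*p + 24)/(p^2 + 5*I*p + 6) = (p^2 + p*(-1 + 4*I) - 4*I)/(p - I)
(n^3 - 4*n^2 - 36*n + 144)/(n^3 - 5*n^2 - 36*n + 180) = (n - 4)/(n - 5)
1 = 1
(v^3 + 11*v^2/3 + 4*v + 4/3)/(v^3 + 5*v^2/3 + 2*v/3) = (v + 2)/v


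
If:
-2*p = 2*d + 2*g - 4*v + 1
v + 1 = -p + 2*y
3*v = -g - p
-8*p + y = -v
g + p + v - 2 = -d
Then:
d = 11/3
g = -41/15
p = 7/30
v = 5/6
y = 31/30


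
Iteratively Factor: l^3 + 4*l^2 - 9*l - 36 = (l + 3)*(l^2 + l - 12) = (l - 3)*(l + 3)*(l + 4)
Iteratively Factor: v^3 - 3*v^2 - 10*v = (v + 2)*(v^2 - 5*v) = v*(v + 2)*(v - 5)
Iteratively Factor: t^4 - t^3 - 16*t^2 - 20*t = (t)*(t^3 - t^2 - 16*t - 20) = t*(t + 2)*(t^2 - 3*t - 10) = t*(t - 5)*(t + 2)*(t + 2)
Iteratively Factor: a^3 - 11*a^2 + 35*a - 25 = (a - 5)*(a^2 - 6*a + 5) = (a - 5)*(a - 1)*(a - 5)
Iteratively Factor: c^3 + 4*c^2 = (c + 4)*(c^2) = c*(c + 4)*(c)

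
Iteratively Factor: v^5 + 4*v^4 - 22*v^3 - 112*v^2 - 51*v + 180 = (v - 1)*(v^4 + 5*v^3 - 17*v^2 - 129*v - 180) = (v - 1)*(v + 3)*(v^3 + 2*v^2 - 23*v - 60) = (v - 1)*(v + 3)^2*(v^2 - v - 20) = (v - 5)*(v - 1)*(v + 3)^2*(v + 4)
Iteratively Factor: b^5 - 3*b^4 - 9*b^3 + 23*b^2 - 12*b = (b - 4)*(b^4 + b^3 - 5*b^2 + 3*b) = b*(b - 4)*(b^3 + b^2 - 5*b + 3) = b*(b - 4)*(b + 3)*(b^2 - 2*b + 1) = b*(b - 4)*(b - 1)*(b + 3)*(b - 1)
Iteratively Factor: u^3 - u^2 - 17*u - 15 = (u + 1)*(u^2 - 2*u - 15) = (u - 5)*(u + 1)*(u + 3)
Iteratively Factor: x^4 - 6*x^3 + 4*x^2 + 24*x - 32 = (x - 2)*(x^3 - 4*x^2 - 4*x + 16) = (x - 4)*(x - 2)*(x^2 - 4) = (x - 4)*(x - 2)^2*(x + 2)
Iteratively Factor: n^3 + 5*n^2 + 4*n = (n)*(n^2 + 5*n + 4) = n*(n + 1)*(n + 4)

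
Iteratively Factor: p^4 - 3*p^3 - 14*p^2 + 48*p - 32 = (p - 4)*(p^3 + p^2 - 10*p + 8) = (p - 4)*(p + 4)*(p^2 - 3*p + 2) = (p - 4)*(p - 2)*(p + 4)*(p - 1)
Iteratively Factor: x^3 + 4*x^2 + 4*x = (x + 2)*(x^2 + 2*x) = (x + 2)^2*(x)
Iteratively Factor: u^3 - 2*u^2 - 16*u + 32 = (u - 4)*(u^2 + 2*u - 8) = (u - 4)*(u - 2)*(u + 4)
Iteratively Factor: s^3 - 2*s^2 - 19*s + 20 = (s + 4)*(s^2 - 6*s + 5) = (s - 5)*(s + 4)*(s - 1)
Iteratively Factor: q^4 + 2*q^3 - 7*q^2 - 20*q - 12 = (q + 1)*(q^3 + q^2 - 8*q - 12) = (q - 3)*(q + 1)*(q^2 + 4*q + 4) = (q - 3)*(q + 1)*(q + 2)*(q + 2)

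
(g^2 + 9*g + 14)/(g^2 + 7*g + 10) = (g + 7)/(g + 5)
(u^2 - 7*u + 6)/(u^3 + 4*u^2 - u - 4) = (u - 6)/(u^2 + 5*u + 4)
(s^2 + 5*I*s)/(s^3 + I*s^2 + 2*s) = (s + 5*I)/(s^2 + I*s + 2)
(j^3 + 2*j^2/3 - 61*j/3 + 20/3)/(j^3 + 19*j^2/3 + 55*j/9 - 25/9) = 3*(j - 4)/(3*j + 5)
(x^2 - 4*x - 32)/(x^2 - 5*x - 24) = (x + 4)/(x + 3)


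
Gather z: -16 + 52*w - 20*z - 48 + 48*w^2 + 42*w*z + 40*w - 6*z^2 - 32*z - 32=48*w^2 + 92*w - 6*z^2 + z*(42*w - 52) - 96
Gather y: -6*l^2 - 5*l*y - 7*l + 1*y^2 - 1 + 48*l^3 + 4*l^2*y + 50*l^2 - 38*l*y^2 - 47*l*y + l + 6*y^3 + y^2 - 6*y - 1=48*l^3 + 44*l^2 - 6*l + 6*y^3 + y^2*(2 - 38*l) + y*(4*l^2 - 52*l - 6) - 2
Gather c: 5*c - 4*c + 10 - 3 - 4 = c + 3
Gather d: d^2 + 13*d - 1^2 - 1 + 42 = d^2 + 13*d + 40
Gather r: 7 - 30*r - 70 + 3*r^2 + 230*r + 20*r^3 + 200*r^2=20*r^3 + 203*r^2 + 200*r - 63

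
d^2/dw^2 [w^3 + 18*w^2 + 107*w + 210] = 6*w + 36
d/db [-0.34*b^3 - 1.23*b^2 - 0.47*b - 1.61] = -1.02*b^2 - 2.46*b - 0.47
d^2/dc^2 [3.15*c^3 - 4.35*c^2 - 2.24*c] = 18.9*c - 8.7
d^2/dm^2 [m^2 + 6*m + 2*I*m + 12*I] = 2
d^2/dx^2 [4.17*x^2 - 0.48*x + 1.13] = 8.34000000000000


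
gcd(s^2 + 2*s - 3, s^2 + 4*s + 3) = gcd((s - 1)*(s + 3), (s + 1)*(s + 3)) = s + 3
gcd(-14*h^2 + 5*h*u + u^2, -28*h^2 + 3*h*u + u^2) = 7*h + u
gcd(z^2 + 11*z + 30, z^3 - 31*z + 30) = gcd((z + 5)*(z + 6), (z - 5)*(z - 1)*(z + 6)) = z + 6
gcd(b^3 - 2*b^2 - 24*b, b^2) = b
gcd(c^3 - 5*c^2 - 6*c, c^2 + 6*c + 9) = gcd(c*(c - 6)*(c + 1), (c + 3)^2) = 1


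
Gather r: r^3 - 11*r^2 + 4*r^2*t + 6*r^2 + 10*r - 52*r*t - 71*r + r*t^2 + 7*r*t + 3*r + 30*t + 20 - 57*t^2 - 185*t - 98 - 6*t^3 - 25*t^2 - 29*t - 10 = r^3 + r^2*(4*t - 5) + r*(t^2 - 45*t - 58) - 6*t^3 - 82*t^2 - 184*t - 88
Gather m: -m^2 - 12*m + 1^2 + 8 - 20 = -m^2 - 12*m - 11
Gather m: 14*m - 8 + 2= 14*m - 6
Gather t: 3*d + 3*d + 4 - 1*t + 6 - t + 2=6*d - 2*t + 12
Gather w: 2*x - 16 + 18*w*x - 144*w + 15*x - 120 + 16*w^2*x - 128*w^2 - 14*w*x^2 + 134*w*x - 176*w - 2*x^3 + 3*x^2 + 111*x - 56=w^2*(16*x - 128) + w*(-14*x^2 + 152*x - 320) - 2*x^3 + 3*x^2 + 128*x - 192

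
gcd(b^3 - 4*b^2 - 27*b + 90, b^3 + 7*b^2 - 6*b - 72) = b - 3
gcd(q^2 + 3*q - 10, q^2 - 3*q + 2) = q - 2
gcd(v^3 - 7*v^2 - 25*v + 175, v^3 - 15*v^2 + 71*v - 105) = v^2 - 12*v + 35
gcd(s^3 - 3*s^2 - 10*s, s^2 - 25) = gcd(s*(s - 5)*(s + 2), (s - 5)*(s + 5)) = s - 5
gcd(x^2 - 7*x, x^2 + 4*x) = x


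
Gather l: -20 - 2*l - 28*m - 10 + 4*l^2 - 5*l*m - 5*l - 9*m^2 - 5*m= 4*l^2 + l*(-5*m - 7) - 9*m^2 - 33*m - 30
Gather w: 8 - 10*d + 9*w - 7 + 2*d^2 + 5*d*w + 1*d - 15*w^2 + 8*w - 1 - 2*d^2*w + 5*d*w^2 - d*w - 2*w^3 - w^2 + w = 2*d^2 - 9*d - 2*w^3 + w^2*(5*d - 16) + w*(-2*d^2 + 4*d + 18)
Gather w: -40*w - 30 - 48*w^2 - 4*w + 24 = -48*w^2 - 44*w - 6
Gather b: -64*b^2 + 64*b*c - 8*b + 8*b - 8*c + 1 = -64*b^2 + 64*b*c - 8*c + 1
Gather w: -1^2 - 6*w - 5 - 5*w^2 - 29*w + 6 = -5*w^2 - 35*w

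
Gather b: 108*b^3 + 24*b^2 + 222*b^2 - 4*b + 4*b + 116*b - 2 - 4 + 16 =108*b^3 + 246*b^2 + 116*b + 10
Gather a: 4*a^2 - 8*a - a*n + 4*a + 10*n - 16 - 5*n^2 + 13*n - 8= 4*a^2 + a*(-n - 4) - 5*n^2 + 23*n - 24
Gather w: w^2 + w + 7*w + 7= w^2 + 8*w + 7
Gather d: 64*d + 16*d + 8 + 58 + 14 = 80*d + 80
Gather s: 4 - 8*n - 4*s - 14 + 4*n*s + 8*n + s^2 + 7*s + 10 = s^2 + s*(4*n + 3)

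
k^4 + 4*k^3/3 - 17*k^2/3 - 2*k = k*(k - 2)*(k + 1/3)*(k + 3)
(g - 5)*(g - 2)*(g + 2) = g^3 - 5*g^2 - 4*g + 20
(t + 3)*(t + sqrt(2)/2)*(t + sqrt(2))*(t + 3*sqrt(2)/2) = t^4 + 3*t^3 + 3*sqrt(2)*t^3 + 11*t^2/2 + 9*sqrt(2)*t^2 + 3*sqrt(2)*t/2 + 33*t/2 + 9*sqrt(2)/2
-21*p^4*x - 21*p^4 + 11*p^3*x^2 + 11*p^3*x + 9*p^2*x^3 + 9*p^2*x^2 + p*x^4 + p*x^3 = (-p + x)*(3*p + x)*(7*p + x)*(p*x + p)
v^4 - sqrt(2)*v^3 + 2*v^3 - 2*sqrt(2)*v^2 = v^2*(v + 2)*(v - sqrt(2))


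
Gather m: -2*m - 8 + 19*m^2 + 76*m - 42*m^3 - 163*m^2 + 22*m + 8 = -42*m^3 - 144*m^2 + 96*m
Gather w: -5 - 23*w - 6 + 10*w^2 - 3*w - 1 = 10*w^2 - 26*w - 12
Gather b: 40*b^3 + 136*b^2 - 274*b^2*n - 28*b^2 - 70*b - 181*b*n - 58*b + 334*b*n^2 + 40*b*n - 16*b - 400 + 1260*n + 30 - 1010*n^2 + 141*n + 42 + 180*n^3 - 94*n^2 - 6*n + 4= 40*b^3 + b^2*(108 - 274*n) + b*(334*n^2 - 141*n - 144) + 180*n^3 - 1104*n^2 + 1395*n - 324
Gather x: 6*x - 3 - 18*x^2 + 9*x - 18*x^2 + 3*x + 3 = -36*x^2 + 18*x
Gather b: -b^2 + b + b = -b^2 + 2*b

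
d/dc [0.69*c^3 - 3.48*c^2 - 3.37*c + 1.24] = 2.07*c^2 - 6.96*c - 3.37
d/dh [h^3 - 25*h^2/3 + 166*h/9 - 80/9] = 3*h^2 - 50*h/3 + 166/9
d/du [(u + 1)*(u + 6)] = 2*u + 7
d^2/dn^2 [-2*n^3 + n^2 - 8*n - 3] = 2 - 12*n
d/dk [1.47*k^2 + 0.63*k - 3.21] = 2.94*k + 0.63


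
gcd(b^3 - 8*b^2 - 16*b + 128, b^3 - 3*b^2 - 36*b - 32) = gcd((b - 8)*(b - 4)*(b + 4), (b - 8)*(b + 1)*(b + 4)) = b^2 - 4*b - 32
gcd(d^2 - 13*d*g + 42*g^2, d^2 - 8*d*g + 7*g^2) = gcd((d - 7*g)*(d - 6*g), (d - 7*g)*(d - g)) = d - 7*g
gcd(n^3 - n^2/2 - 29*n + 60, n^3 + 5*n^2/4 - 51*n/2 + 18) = n^2 + 2*n - 24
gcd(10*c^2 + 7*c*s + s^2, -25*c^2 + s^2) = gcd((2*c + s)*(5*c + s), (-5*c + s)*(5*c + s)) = 5*c + s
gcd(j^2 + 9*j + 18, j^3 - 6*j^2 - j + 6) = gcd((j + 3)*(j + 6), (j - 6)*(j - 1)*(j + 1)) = 1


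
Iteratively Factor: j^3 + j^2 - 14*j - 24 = (j + 3)*(j^2 - 2*j - 8) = (j - 4)*(j + 3)*(j + 2)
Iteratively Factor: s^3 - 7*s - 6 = (s - 3)*(s^2 + 3*s + 2) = (s - 3)*(s + 1)*(s + 2)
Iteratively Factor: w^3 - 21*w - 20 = (w + 1)*(w^2 - w - 20) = (w - 5)*(w + 1)*(w + 4)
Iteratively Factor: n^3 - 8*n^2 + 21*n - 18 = (n - 3)*(n^2 - 5*n + 6) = (n - 3)^2*(n - 2)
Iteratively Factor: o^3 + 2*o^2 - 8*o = (o - 2)*(o^2 + 4*o) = (o - 2)*(o + 4)*(o)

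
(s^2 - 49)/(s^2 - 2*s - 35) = (s + 7)/(s + 5)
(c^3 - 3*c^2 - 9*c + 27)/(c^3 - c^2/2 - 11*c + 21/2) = 2*(c^2 - 9)/(2*c^2 + 5*c - 7)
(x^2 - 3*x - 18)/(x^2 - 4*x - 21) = (x - 6)/(x - 7)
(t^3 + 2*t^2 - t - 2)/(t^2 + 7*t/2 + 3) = 2*(t^2 - 1)/(2*t + 3)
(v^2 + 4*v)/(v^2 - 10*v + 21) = v*(v + 4)/(v^2 - 10*v + 21)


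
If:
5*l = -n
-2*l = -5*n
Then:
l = 0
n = 0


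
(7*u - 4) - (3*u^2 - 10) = -3*u^2 + 7*u + 6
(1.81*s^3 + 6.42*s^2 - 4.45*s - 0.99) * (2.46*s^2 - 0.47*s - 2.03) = 4.4526*s^5 + 14.9425*s^4 - 17.6387*s^3 - 13.3765*s^2 + 9.4988*s + 2.0097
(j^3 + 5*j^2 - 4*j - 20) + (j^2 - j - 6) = j^3 + 6*j^2 - 5*j - 26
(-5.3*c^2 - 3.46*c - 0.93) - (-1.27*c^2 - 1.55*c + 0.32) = -4.03*c^2 - 1.91*c - 1.25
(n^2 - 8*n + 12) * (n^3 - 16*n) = n^5 - 8*n^4 - 4*n^3 + 128*n^2 - 192*n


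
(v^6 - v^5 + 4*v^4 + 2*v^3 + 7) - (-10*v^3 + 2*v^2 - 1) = v^6 - v^5 + 4*v^4 + 12*v^3 - 2*v^2 + 8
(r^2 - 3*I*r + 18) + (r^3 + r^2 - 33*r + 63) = r^3 + 2*r^2 - 33*r - 3*I*r + 81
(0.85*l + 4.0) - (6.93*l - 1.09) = 5.09 - 6.08*l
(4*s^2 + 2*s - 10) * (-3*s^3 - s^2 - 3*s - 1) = -12*s^5 - 10*s^4 + 16*s^3 + 28*s + 10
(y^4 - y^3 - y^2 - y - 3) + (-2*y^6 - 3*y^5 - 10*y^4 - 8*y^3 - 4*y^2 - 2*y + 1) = -2*y^6 - 3*y^5 - 9*y^4 - 9*y^3 - 5*y^2 - 3*y - 2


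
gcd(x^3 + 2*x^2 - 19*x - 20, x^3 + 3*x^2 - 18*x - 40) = x^2 + x - 20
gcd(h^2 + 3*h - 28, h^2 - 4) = 1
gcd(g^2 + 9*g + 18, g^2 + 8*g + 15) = g + 3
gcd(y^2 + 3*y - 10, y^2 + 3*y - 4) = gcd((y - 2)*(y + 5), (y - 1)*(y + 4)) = 1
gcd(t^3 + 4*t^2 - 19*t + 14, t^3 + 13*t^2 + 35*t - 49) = t^2 + 6*t - 7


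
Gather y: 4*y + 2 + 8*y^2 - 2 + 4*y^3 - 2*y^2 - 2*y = 4*y^3 + 6*y^2 + 2*y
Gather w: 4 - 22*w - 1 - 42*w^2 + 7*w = -42*w^2 - 15*w + 3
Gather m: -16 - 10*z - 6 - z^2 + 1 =-z^2 - 10*z - 21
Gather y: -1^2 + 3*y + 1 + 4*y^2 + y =4*y^2 + 4*y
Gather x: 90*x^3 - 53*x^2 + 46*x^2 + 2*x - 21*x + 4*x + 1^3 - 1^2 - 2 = 90*x^3 - 7*x^2 - 15*x - 2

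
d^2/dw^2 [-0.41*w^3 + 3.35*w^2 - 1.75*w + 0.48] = 6.7 - 2.46*w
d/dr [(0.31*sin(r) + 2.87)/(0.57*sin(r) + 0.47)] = -1.4902*cos(r)/(0.57*sin(r) + 0.47)^2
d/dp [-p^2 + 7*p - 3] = 7 - 2*p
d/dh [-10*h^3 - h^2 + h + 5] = -30*h^2 - 2*h + 1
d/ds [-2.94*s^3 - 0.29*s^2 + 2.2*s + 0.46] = -8.82*s^2 - 0.58*s + 2.2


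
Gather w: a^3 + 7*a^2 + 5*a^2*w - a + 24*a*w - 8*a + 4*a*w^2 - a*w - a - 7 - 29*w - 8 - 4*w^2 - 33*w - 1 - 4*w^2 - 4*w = a^3 + 7*a^2 - 10*a + w^2*(4*a - 8) + w*(5*a^2 + 23*a - 66) - 16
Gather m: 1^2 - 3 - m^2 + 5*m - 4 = -m^2 + 5*m - 6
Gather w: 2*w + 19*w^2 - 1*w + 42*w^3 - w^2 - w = 42*w^3 + 18*w^2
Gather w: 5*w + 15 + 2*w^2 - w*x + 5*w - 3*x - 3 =2*w^2 + w*(10 - x) - 3*x + 12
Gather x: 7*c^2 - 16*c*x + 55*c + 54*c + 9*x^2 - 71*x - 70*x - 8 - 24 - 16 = 7*c^2 + 109*c + 9*x^2 + x*(-16*c - 141) - 48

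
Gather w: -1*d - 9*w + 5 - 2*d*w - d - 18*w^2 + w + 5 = -2*d - 18*w^2 + w*(-2*d - 8) + 10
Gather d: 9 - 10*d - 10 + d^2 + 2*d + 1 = d^2 - 8*d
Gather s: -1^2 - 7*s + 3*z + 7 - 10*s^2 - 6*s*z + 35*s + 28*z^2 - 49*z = -10*s^2 + s*(28 - 6*z) + 28*z^2 - 46*z + 6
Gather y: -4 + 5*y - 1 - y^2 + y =-y^2 + 6*y - 5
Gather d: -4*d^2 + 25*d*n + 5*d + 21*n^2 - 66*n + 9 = -4*d^2 + d*(25*n + 5) + 21*n^2 - 66*n + 9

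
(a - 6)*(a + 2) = a^2 - 4*a - 12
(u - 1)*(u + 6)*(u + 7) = u^3 + 12*u^2 + 29*u - 42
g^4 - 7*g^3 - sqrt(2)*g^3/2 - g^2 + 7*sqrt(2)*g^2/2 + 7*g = g*(g - 7)*(g - sqrt(2))*(g + sqrt(2)/2)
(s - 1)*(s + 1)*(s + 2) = s^3 + 2*s^2 - s - 2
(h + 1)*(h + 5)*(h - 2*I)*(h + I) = h^4 + 6*h^3 - I*h^3 + 7*h^2 - 6*I*h^2 + 12*h - 5*I*h + 10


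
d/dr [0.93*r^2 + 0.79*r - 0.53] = 1.86*r + 0.79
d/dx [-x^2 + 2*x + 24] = 2 - 2*x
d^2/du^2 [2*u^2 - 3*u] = 4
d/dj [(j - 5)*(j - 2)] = 2*j - 7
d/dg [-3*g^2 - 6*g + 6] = -6*g - 6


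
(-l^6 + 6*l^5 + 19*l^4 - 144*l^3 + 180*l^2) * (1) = -l^6 + 6*l^5 + 19*l^4 - 144*l^3 + 180*l^2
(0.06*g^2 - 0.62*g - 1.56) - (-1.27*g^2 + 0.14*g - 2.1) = 1.33*g^2 - 0.76*g + 0.54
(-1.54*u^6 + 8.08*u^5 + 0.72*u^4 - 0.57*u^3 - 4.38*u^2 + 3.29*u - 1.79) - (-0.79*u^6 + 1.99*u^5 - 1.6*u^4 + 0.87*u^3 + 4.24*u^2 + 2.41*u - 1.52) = -0.75*u^6 + 6.09*u^5 + 2.32*u^4 - 1.44*u^3 - 8.62*u^2 + 0.88*u - 0.27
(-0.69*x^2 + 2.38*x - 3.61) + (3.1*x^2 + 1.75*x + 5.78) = 2.41*x^2 + 4.13*x + 2.17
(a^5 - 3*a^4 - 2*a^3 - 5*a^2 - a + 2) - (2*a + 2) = a^5 - 3*a^4 - 2*a^3 - 5*a^2 - 3*a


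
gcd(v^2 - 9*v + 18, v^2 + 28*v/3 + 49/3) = 1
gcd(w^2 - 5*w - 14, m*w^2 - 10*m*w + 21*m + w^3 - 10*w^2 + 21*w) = w - 7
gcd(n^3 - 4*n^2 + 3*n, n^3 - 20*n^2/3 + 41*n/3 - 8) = n^2 - 4*n + 3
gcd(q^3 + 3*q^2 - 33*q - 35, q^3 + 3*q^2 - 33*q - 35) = q^3 + 3*q^2 - 33*q - 35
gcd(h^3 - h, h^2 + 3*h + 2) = h + 1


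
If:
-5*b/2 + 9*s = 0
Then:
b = 18*s/5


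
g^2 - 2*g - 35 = (g - 7)*(g + 5)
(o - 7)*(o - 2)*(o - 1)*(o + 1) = o^4 - 9*o^3 + 13*o^2 + 9*o - 14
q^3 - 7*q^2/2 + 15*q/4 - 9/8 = (q - 3/2)^2*(q - 1/2)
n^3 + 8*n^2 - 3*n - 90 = (n - 3)*(n + 5)*(n + 6)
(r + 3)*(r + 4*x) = r^2 + 4*r*x + 3*r + 12*x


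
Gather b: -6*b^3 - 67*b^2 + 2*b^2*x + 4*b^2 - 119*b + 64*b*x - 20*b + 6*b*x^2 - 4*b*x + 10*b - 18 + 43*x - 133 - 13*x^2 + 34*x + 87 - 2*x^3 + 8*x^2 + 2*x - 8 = -6*b^3 + b^2*(2*x - 63) + b*(6*x^2 + 60*x - 129) - 2*x^3 - 5*x^2 + 79*x - 72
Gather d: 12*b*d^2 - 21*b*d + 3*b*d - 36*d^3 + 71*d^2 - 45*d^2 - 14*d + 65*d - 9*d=-36*d^3 + d^2*(12*b + 26) + d*(42 - 18*b)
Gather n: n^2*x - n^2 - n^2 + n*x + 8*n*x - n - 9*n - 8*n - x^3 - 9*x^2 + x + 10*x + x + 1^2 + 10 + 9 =n^2*(x - 2) + n*(9*x - 18) - x^3 - 9*x^2 + 12*x + 20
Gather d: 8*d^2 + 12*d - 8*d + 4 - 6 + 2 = 8*d^2 + 4*d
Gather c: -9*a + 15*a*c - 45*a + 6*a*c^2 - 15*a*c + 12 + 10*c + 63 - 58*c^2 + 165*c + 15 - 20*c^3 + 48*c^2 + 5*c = -54*a - 20*c^3 + c^2*(6*a - 10) + 180*c + 90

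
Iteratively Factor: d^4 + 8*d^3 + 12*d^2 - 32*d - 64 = (d + 4)*(d^3 + 4*d^2 - 4*d - 16) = (d + 4)^2*(d^2 - 4) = (d + 2)*(d + 4)^2*(d - 2)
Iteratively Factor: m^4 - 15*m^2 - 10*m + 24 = (m + 3)*(m^3 - 3*m^2 - 6*m + 8) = (m + 2)*(m + 3)*(m^2 - 5*m + 4) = (m - 4)*(m + 2)*(m + 3)*(m - 1)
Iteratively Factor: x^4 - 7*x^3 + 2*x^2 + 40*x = (x - 5)*(x^3 - 2*x^2 - 8*x) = x*(x - 5)*(x^2 - 2*x - 8) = x*(x - 5)*(x + 2)*(x - 4)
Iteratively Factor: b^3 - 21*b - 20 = (b + 1)*(b^2 - b - 20) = (b - 5)*(b + 1)*(b + 4)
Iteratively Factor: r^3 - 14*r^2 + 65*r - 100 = (r - 5)*(r^2 - 9*r + 20) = (r - 5)*(r - 4)*(r - 5)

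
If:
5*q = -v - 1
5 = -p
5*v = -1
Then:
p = -5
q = -4/25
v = -1/5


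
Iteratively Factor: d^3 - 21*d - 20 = (d + 4)*(d^2 - 4*d - 5) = (d + 1)*(d + 4)*(d - 5)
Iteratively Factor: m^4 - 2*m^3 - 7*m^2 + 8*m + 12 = (m + 1)*(m^3 - 3*m^2 - 4*m + 12) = (m - 2)*(m + 1)*(m^2 - m - 6) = (m - 3)*(m - 2)*(m + 1)*(m + 2)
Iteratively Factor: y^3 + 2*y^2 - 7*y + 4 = (y - 1)*(y^2 + 3*y - 4) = (y - 1)*(y + 4)*(y - 1)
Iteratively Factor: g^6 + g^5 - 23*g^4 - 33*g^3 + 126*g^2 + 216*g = (g)*(g^5 + g^4 - 23*g^3 - 33*g^2 + 126*g + 216) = g*(g + 2)*(g^4 - g^3 - 21*g^2 + 9*g + 108) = g*(g + 2)*(g + 3)*(g^3 - 4*g^2 - 9*g + 36) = g*(g + 2)*(g + 3)^2*(g^2 - 7*g + 12) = g*(g - 3)*(g + 2)*(g + 3)^2*(g - 4)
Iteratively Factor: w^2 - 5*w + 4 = (w - 4)*(w - 1)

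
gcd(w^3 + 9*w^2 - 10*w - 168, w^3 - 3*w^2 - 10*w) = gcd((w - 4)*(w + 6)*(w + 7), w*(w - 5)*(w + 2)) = 1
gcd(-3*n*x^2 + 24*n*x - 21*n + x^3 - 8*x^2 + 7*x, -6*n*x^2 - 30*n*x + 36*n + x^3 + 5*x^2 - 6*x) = x - 1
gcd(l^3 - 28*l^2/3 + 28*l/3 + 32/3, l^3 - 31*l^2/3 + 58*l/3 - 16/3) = l^2 - 10*l + 16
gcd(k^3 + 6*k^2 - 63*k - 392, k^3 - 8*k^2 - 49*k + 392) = k^2 - k - 56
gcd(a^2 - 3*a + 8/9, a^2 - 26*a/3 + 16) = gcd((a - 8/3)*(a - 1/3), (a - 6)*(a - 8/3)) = a - 8/3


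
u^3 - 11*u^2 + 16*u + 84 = (u - 7)*(u - 6)*(u + 2)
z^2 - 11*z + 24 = (z - 8)*(z - 3)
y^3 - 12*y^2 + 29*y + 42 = (y - 7)*(y - 6)*(y + 1)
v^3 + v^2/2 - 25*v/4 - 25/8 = (v - 5/2)*(v + 1/2)*(v + 5/2)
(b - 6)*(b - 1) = b^2 - 7*b + 6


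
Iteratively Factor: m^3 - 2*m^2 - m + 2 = (m - 2)*(m^2 - 1) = (m - 2)*(m - 1)*(m + 1)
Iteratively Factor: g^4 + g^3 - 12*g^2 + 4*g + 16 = (g + 1)*(g^3 - 12*g + 16) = (g - 2)*(g + 1)*(g^2 + 2*g - 8) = (g - 2)*(g + 1)*(g + 4)*(g - 2)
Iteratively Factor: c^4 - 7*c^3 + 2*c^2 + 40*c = (c - 5)*(c^3 - 2*c^2 - 8*c) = (c - 5)*(c - 4)*(c^2 + 2*c) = (c - 5)*(c - 4)*(c + 2)*(c)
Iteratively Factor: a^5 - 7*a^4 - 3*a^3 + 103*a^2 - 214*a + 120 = (a - 2)*(a^4 - 5*a^3 - 13*a^2 + 77*a - 60) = (a - 3)*(a - 2)*(a^3 - 2*a^2 - 19*a + 20) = (a - 3)*(a - 2)*(a + 4)*(a^2 - 6*a + 5) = (a - 3)*(a - 2)*(a - 1)*(a + 4)*(a - 5)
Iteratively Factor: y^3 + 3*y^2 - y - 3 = (y + 3)*(y^2 - 1) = (y + 1)*(y + 3)*(y - 1)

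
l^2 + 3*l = l*(l + 3)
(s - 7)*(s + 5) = s^2 - 2*s - 35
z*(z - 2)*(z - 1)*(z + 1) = z^4 - 2*z^3 - z^2 + 2*z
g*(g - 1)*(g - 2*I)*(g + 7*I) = g^4 - g^3 + 5*I*g^3 + 14*g^2 - 5*I*g^2 - 14*g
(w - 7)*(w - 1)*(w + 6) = w^3 - 2*w^2 - 41*w + 42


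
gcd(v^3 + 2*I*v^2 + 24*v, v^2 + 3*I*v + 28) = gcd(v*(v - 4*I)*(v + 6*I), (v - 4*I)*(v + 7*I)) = v - 4*I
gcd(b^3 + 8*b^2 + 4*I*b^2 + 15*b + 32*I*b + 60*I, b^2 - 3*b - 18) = b + 3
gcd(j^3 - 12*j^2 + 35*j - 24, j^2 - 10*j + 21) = j - 3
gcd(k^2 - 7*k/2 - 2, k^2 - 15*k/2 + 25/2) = 1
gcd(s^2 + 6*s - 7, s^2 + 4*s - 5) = s - 1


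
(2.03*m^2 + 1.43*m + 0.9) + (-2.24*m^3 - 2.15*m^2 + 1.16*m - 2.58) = -2.24*m^3 - 0.12*m^2 + 2.59*m - 1.68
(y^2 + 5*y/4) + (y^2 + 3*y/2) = 2*y^2 + 11*y/4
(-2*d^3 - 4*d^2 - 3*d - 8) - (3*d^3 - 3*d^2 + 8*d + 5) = -5*d^3 - d^2 - 11*d - 13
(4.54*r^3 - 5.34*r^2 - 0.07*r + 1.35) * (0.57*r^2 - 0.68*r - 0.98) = 2.5878*r^5 - 6.131*r^4 - 0.8579*r^3 + 6.0503*r^2 - 0.8494*r - 1.323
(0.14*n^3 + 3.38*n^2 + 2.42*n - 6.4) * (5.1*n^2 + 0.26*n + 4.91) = 0.714*n^5 + 17.2744*n^4 + 13.9082*n^3 - 15.415*n^2 + 10.2182*n - 31.424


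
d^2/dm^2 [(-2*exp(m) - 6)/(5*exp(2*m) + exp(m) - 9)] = (-50*exp(4*m) - 590*exp(3*m) - 630*exp(2*m) - 1104*exp(m) - 216)*exp(m)/(125*exp(6*m) + 75*exp(5*m) - 660*exp(4*m) - 269*exp(3*m) + 1188*exp(2*m) + 243*exp(m) - 729)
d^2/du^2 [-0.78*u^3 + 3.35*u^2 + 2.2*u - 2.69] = 6.7 - 4.68*u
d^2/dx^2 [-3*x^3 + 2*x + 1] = -18*x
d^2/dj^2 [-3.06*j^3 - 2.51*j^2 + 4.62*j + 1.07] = -18.36*j - 5.02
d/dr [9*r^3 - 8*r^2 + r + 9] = 27*r^2 - 16*r + 1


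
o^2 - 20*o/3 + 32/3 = (o - 4)*(o - 8/3)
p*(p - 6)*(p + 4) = p^3 - 2*p^2 - 24*p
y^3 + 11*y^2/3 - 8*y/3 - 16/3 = (y - 4/3)*(y + 1)*(y + 4)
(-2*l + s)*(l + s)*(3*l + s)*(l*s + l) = -6*l^4*s - 6*l^4 - 5*l^3*s^2 - 5*l^3*s + 2*l^2*s^3 + 2*l^2*s^2 + l*s^4 + l*s^3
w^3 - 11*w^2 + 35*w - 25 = (w - 5)^2*(w - 1)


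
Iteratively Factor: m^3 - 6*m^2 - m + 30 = (m + 2)*(m^2 - 8*m + 15) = (m - 5)*(m + 2)*(m - 3)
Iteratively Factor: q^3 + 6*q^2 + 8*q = (q + 4)*(q^2 + 2*q) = q*(q + 4)*(q + 2)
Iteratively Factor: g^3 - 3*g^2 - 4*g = (g)*(g^2 - 3*g - 4) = g*(g + 1)*(g - 4)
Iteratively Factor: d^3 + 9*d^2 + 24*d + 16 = (d + 1)*(d^2 + 8*d + 16) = (d + 1)*(d + 4)*(d + 4)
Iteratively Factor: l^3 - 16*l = (l - 4)*(l^2 + 4*l) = l*(l - 4)*(l + 4)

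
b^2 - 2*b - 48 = (b - 8)*(b + 6)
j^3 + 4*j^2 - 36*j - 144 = (j - 6)*(j + 4)*(j + 6)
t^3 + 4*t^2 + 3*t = t*(t + 1)*(t + 3)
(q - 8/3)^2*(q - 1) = q^3 - 19*q^2/3 + 112*q/9 - 64/9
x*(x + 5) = x^2 + 5*x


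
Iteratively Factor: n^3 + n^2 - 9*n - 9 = (n + 3)*(n^2 - 2*n - 3) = (n + 1)*(n + 3)*(n - 3)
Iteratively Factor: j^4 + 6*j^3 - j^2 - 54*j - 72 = (j + 4)*(j^3 + 2*j^2 - 9*j - 18) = (j - 3)*(j + 4)*(j^2 + 5*j + 6) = (j - 3)*(j + 3)*(j + 4)*(j + 2)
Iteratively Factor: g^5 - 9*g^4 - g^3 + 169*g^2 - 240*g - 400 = (g - 4)*(g^4 - 5*g^3 - 21*g^2 + 85*g + 100) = (g - 5)*(g - 4)*(g^3 - 21*g - 20) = (g - 5)^2*(g - 4)*(g^2 + 5*g + 4) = (g - 5)^2*(g - 4)*(g + 4)*(g + 1)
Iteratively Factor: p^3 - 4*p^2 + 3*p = (p - 1)*(p^2 - 3*p) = (p - 3)*(p - 1)*(p)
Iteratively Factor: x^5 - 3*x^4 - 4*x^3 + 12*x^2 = (x - 2)*(x^4 - x^3 - 6*x^2) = (x - 3)*(x - 2)*(x^3 + 2*x^2) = x*(x - 3)*(x - 2)*(x^2 + 2*x) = x^2*(x - 3)*(x - 2)*(x + 2)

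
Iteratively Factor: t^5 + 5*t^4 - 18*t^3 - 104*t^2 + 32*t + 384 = (t + 4)*(t^4 + t^3 - 22*t^2 - 16*t + 96) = (t + 3)*(t + 4)*(t^3 - 2*t^2 - 16*t + 32) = (t - 2)*(t + 3)*(t + 4)*(t^2 - 16) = (t - 4)*(t - 2)*(t + 3)*(t + 4)*(t + 4)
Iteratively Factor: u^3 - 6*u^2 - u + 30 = (u - 5)*(u^2 - u - 6) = (u - 5)*(u + 2)*(u - 3)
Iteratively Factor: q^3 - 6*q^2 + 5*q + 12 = (q - 3)*(q^2 - 3*q - 4) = (q - 3)*(q + 1)*(q - 4)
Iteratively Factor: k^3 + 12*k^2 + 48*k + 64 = (k + 4)*(k^2 + 8*k + 16) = (k + 4)^2*(k + 4)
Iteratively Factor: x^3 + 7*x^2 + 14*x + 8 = (x + 4)*(x^2 + 3*x + 2) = (x + 1)*(x + 4)*(x + 2)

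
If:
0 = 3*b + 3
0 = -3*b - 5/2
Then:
No Solution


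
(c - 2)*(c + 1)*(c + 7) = c^3 + 6*c^2 - 9*c - 14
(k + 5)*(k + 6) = k^2 + 11*k + 30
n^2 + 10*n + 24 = (n + 4)*(n + 6)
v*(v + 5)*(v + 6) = v^3 + 11*v^2 + 30*v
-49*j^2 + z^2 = (-7*j + z)*(7*j + z)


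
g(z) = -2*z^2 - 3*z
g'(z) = -4*z - 3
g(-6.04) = -54.84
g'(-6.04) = 21.16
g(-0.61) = 1.09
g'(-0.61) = -0.56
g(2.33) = -17.85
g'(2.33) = -12.32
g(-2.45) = -4.66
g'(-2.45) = 6.80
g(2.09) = -15.01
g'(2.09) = -11.36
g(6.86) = -114.70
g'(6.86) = -30.44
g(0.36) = -1.34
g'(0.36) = -4.44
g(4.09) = -45.73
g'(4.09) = -19.36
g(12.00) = -324.00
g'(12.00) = -51.00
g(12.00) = -324.00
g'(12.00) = -51.00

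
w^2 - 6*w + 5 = (w - 5)*(w - 1)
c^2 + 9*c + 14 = (c + 2)*(c + 7)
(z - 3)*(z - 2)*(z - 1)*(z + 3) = z^4 - 3*z^3 - 7*z^2 + 27*z - 18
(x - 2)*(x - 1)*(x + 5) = x^3 + 2*x^2 - 13*x + 10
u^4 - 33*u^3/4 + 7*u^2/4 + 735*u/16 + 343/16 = (u - 7)*(u - 7/2)*(u + 1/2)*(u + 7/4)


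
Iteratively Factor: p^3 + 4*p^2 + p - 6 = (p - 1)*(p^2 + 5*p + 6) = (p - 1)*(p + 3)*(p + 2)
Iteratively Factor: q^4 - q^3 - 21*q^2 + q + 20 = (q - 1)*(q^3 - 21*q - 20) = (q - 1)*(q + 1)*(q^2 - q - 20) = (q - 5)*(q - 1)*(q + 1)*(q + 4)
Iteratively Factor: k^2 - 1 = (k + 1)*(k - 1)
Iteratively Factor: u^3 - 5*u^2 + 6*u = (u - 2)*(u^2 - 3*u) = (u - 3)*(u - 2)*(u)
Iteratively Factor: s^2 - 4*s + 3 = (s - 3)*(s - 1)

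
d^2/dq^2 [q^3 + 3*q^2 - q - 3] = 6*q + 6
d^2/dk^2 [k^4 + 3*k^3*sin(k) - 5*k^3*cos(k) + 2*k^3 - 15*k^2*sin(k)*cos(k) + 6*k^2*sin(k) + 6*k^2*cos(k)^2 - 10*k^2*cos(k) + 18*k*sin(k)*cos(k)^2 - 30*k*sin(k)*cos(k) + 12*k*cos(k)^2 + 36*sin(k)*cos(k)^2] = -3*k^3*sin(k) + 5*k^3*cos(k) + 24*k^2*sin(k) + 30*k^2*sin(2*k) + 28*k^2*cos(k) - 12*k^2*cos(2*k) + 12*k^2 + 107*k*sin(k)/2 + 36*k*sin(2*k) - 81*k*sin(3*k)/2 - 6*k*cos(k) - 84*k*cos(2*k) + 12*k + 3*sin(k) - 39*sin(2*k) - 81*sin(3*k) - 11*cos(k) - 54*cos(2*k) + 27*cos(3*k) + 6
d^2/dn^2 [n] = 0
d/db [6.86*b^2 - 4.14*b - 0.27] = 13.72*b - 4.14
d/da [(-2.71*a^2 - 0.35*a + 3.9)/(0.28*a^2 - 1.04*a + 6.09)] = (2.9164*a^2 - 35.1918*a + 1.9245)/(0.0784*a^4 - 0.5824*a^3 + 4.492*a^2 - 12.6672*a + 37.0881)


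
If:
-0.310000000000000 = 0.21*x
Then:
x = -1.48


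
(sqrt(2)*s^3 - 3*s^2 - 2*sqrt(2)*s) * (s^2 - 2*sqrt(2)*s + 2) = sqrt(2)*s^5 - 7*s^4 + 6*sqrt(2)*s^3 + 2*s^2 - 4*sqrt(2)*s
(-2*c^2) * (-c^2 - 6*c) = 2*c^4 + 12*c^3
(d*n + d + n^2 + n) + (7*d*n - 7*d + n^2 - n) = 8*d*n - 6*d + 2*n^2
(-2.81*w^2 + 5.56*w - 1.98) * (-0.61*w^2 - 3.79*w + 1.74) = 1.7141*w^4 + 7.2583*w^3 - 24.754*w^2 + 17.1786*w - 3.4452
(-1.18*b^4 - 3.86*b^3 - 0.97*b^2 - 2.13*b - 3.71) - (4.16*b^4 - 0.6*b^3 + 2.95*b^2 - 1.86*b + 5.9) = -5.34*b^4 - 3.26*b^3 - 3.92*b^2 - 0.27*b - 9.61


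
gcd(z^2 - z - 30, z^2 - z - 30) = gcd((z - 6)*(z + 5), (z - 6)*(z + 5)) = z^2 - z - 30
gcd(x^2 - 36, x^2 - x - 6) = 1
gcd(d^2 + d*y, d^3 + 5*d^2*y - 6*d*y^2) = d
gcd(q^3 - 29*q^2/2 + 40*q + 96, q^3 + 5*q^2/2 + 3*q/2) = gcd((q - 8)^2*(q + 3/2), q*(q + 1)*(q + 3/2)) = q + 3/2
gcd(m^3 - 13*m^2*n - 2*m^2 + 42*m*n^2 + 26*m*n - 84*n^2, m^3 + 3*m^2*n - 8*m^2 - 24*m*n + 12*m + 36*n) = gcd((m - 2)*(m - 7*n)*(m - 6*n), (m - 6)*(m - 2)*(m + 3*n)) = m - 2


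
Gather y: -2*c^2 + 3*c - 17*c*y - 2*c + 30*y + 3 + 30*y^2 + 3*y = -2*c^2 + c + 30*y^2 + y*(33 - 17*c) + 3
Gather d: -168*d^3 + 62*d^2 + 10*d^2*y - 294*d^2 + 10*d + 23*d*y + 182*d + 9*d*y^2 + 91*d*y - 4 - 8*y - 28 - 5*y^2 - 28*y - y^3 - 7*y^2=-168*d^3 + d^2*(10*y - 232) + d*(9*y^2 + 114*y + 192) - y^3 - 12*y^2 - 36*y - 32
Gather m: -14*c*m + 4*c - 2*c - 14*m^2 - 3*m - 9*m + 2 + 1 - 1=2*c - 14*m^2 + m*(-14*c - 12) + 2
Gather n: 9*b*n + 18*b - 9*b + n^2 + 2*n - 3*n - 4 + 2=9*b + n^2 + n*(9*b - 1) - 2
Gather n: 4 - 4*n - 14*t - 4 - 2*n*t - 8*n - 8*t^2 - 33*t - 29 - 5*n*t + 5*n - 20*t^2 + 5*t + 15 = n*(-7*t - 7) - 28*t^2 - 42*t - 14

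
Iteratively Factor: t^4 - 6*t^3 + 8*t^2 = (t - 4)*(t^3 - 2*t^2) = t*(t - 4)*(t^2 - 2*t) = t*(t - 4)*(t - 2)*(t)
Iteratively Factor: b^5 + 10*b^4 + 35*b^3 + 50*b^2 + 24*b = (b + 4)*(b^4 + 6*b^3 + 11*b^2 + 6*b) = (b + 3)*(b + 4)*(b^3 + 3*b^2 + 2*b) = b*(b + 3)*(b + 4)*(b^2 + 3*b + 2) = b*(b + 2)*(b + 3)*(b + 4)*(b + 1)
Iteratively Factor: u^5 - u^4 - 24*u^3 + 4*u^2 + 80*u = (u - 5)*(u^4 + 4*u^3 - 4*u^2 - 16*u) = (u - 5)*(u + 4)*(u^3 - 4*u) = (u - 5)*(u - 2)*(u + 4)*(u^2 + 2*u) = (u - 5)*(u - 2)*(u + 2)*(u + 4)*(u)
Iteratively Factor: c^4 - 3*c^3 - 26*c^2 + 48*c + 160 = (c - 5)*(c^3 + 2*c^2 - 16*c - 32) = (c - 5)*(c - 4)*(c^2 + 6*c + 8) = (c - 5)*(c - 4)*(c + 2)*(c + 4)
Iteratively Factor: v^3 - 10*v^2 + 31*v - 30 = (v - 5)*(v^2 - 5*v + 6) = (v - 5)*(v - 2)*(v - 3)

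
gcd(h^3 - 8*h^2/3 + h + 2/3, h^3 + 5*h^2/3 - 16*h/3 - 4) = h - 2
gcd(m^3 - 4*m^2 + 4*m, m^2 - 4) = m - 2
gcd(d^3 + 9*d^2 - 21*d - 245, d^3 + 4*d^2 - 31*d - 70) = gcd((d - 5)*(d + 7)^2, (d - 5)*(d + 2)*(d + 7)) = d^2 + 2*d - 35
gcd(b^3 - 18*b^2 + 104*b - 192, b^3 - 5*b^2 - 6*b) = b - 6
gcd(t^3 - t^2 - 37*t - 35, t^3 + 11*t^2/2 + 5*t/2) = t + 5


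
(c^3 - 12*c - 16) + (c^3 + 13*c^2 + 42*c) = 2*c^3 + 13*c^2 + 30*c - 16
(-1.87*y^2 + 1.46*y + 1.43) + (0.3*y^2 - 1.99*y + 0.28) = -1.57*y^2 - 0.53*y + 1.71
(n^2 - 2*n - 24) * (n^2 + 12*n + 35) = n^4 + 10*n^3 - 13*n^2 - 358*n - 840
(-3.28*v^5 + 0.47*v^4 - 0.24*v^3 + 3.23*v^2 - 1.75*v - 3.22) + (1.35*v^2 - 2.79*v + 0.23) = -3.28*v^5 + 0.47*v^4 - 0.24*v^3 + 4.58*v^2 - 4.54*v - 2.99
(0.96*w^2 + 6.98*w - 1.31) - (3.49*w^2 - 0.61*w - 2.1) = -2.53*w^2 + 7.59*w + 0.79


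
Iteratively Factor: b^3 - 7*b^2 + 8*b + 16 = (b - 4)*(b^2 - 3*b - 4) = (b - 4)^2*(b + 1)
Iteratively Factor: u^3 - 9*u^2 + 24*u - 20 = (u - 5)*(u^2 - 4*u + 4) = (u - 5)*(u - 2)*(u - 2)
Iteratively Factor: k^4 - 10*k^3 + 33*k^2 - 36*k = (k - 3)*(k^3 - 7*k^2 + 12*k) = (k - 4)*(k - 3)*(k^2 - 3*k) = k*(k - 4)*(k - 3)*(k - 3)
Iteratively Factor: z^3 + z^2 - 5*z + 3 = (z - 1)*(z^2 + 2*z - 3) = (z - 1)*(z + 3)*(z - 1)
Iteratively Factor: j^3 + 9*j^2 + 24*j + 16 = (j + 1)*(j^2 + 8*j + 16) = (j + 1)*(j + 4)*(j + 4)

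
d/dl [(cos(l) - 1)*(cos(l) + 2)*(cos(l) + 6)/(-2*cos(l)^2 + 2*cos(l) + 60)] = (cos(l)^4 - 2*cos(l)^3 - 101*cos(l)^2 - 396*cos(l) - 132)*sin(l)/(2*(cos(l) - 6)^2*(cos(l) + 5)^2)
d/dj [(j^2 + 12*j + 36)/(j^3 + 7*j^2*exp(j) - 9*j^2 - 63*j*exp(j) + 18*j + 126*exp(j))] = (2*(j + 6)*(j^3 + 7*j^2*exp(j) - 9*j^2 - 63*j*exp(j) + 18*j + 126*exp(j)) - (j^2 + 12*j + 36)*(7*j^2*exp(j) + 3*j^2 - 49*j*exp(j) - 18*j + 63*exp(j) + 18))/(j^3 + 7*j^2*exp(j) - 9*j^2 - 63*j*exp(j) + 18*j + 126*exp(j))^2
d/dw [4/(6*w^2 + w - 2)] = 4*(-12*w - 1)/(6*w^2 + w - 2)^2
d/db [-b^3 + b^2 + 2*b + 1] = -3*b^2 + 2*b + 2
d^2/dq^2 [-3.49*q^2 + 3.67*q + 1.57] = -6.98000000000000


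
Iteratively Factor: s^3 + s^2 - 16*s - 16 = (s + 1)*(s^2 - 16) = (s + 1)*(s + 4)*(s - 4)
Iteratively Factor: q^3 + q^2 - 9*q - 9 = (q - 3)*(q^2 + 4*q + 3) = (q - 3)*(q + 3)*(q + 1)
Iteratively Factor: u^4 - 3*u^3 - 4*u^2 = (u)*(u^3 - 3*u^2 - 4*u) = u*(u + 1)*(u^2 - 4*u) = u^2*(u + 1)*(u - 4)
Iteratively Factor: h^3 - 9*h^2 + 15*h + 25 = (h - 5)*(h^2 - 4*h - 5) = (h - 5)^2*(h + 1)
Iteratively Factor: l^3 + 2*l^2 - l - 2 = (l + 1)*(l^2 + l - 2) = (l - 1)*(l + 1)*(l + 2)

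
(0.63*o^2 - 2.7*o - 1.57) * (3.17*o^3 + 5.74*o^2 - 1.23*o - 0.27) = 1.9971*o^5 - 4.9428*o^4 - 21.2498*o^3 - 5.8609*o^2 + 2.6601*o + 0.4239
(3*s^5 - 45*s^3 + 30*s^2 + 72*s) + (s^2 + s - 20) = 3*s^5 - 45*s^3 + 31*s^2 + 73*s - 20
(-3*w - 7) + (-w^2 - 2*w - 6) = -w^2 - 5*w - 13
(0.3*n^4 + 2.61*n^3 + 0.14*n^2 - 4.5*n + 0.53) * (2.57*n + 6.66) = 0.771*n^5 + 8.7057*n^4 + 17.7424*n^3 - 10.6326*n^2 - 28.6079*n + 3.5298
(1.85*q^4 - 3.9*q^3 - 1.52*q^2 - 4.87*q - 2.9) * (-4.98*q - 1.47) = -9.213*q^5 + 16.7025*q^4 + 13.3026*q^3 + 26.487*q^2 + 21.6009*q + 4.263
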